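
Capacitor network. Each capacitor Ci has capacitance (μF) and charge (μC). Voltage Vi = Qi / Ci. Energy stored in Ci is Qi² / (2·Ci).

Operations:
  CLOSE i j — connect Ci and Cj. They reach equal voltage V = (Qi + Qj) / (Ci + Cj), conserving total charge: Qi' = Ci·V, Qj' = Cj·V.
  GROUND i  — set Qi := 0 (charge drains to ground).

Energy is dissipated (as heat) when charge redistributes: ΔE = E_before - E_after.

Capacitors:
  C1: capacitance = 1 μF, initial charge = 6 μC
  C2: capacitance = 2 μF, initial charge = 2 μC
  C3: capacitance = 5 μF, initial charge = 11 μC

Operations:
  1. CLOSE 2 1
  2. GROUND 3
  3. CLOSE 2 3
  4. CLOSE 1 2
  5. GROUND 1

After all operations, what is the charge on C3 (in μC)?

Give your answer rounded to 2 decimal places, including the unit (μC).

Initial: C1(1μF, Q=6μC, V=6.00V), C2(2μF, Q=2μC, V=1.00V), C3(5μF, Q=11μC, V=2.20V)
Op 1: CLOSE 2-1: Q_total=8.00, C_total=3.00, V=2.67; Q2=5.33, Q1=2.67; dissipated=8.333
Op 2: GROUND 3: Q3=0; energy lost=12.100
Op 3: CLOSE 2-3: Q_total=5.33, C_total=7.00, V=0.76; Q2=1.52, Q3=3.81; dissipated=5.079
Op 4: CLOSE 1-2: Q_total=4.19, C_total=3.00, V=1.40; Q1=1.40, Q2=2.79; dissipated=1.209
Op 5: GROUND 1: Q1=0; energy lost=0.976
Final charges: Q1=0.00, Q2=2.79, Q3=3.81

Answer: 3.81 μC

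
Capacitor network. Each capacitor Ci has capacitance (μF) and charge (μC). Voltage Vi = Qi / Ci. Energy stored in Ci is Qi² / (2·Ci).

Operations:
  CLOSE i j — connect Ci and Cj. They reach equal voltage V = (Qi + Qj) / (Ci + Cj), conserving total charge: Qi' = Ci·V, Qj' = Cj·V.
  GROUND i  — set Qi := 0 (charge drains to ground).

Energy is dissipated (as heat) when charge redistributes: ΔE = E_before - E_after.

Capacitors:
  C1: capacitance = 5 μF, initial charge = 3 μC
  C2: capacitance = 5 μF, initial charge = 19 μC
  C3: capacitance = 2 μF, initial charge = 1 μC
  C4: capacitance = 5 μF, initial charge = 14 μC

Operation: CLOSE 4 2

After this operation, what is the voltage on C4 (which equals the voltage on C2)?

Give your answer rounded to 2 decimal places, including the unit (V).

Answer: 3.30 V

Derivation:
Initial: C1(5μF, Q=3μC, V=0.60V), C2(5μF, Q=19μC, V=3.80V), C3(2μF, Q=1μC, V=0.50V), C4(5μF, Q=14μC, V=2.80V)
Op 1: CLOSE 4-2: Q_total=33.00, C_total=10.00, V=3.30; Q4=16.50, Q2=16.50; dissipated=1.250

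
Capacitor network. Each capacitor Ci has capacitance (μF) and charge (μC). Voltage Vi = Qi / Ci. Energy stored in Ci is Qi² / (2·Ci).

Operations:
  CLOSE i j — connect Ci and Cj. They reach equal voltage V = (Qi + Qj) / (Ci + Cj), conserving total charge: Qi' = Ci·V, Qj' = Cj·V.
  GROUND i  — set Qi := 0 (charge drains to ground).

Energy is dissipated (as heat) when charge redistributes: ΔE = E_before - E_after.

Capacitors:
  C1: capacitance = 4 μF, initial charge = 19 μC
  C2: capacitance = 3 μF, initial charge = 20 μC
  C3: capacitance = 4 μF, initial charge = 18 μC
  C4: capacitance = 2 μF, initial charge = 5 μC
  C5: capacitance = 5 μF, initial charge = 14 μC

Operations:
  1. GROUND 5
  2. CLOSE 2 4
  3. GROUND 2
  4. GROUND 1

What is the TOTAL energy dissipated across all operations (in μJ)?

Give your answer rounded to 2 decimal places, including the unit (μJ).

Initial: C1(4μF, Q=19μC, V=4.75V), C2(3μF, Q=20μC, V=6.67V), C3(4μF, Q=18μC, V=4.50V), C4(2μF, Q=5μC, V=2.50V), C5(5μF, Q=14μC, V=2.80V)
Op 1: GROUND 5: Q5=0; energy lost=19.600
Op 2: CLOSE 2-4: Q_total=25.00, C_total=5.00, V=5.00; Q2=15.00, Q4=10.00; dissipated=10.417
Op 3: GROUND 2: Q2=0; energy lost=37.500
Op 4: GROUND 1: Q1=0; energy lost=45.125
Total dissipated: 112.642 μJ

Answer: 112.64 μJ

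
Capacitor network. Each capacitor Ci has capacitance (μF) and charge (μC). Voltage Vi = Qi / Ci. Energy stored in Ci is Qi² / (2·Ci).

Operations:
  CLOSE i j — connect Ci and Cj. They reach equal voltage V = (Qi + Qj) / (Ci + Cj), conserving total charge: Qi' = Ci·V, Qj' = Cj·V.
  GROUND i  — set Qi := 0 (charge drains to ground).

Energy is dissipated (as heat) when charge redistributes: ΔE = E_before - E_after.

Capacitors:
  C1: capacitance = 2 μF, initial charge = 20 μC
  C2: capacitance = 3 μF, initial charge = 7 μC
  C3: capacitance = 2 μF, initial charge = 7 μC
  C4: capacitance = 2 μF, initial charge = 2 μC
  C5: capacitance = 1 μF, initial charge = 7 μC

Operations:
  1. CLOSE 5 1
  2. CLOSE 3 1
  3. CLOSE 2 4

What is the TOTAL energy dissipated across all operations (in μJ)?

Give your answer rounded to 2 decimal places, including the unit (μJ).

Initial: C1(2μF, Q=20μC, V=10.00V), C2(3μF, Q=7μC, V=2.33V), C3(2μF, Q=7μC, V=3.50V), C4(2μF, Q=2μC, V=1.00V), C5(1μF, Q=7μC, V=7.00V)
Op 1: CLOSE 5-1: Q_total=27.00, C_total=3.00, V=9.00; Q5=9.00, Q1=18.00; dissipated=3.000
Op 2: CLOSE 3-1: Q_total=25.00, C_total=4.00, V=6.25; Q3=12.50, Q1=12.50; dissipated=15.125
Op 3: CLOSE 2-4: Q_total=9.00, C_total=5.00, V=1.80; Q2=5.40, Q4=3.60; dissipated=1.067
Total dissipated: 19.192 μJ

Answer: 19.19 μJ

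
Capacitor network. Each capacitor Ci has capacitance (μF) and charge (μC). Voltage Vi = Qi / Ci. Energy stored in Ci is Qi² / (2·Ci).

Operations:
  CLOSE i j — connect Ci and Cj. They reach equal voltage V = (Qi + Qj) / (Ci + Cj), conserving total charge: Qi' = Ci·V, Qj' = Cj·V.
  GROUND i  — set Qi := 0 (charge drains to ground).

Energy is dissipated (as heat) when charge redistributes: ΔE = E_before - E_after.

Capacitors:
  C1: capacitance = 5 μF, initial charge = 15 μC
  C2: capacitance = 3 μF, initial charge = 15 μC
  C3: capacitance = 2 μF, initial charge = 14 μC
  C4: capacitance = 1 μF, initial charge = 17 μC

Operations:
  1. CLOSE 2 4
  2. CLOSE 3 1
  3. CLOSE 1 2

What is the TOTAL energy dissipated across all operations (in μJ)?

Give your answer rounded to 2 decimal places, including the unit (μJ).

Answer: 79.38 μJ

Derivation:
Initial: C1(5μF, Q=15μC, V=3.00V), C2(3μF, Q=15μC, V=5.00V), C3(2μF, Q=14μC, V=7.00V), C4(1μF, Q=17μC, V=17.00V)
Op 1: CLOSE 2-4: Q_total=32.00, C_total=4.00, V=8.00; Q2=24.00, Q4=8.00; dissipated=54.000
Op 2: CLOSE 3-1: Q_total=29.00, C_total=7.00, V=4.14; Q3=8.29, Q1=20.71; dissipated=11.429
Op 3: CLOSE 1-2: Q_total=44.71, C_total=8.00, V=5.59; Q1=27.95, Q2=16.77; dissipated=13.948
Total dissipated: 79.376 μJ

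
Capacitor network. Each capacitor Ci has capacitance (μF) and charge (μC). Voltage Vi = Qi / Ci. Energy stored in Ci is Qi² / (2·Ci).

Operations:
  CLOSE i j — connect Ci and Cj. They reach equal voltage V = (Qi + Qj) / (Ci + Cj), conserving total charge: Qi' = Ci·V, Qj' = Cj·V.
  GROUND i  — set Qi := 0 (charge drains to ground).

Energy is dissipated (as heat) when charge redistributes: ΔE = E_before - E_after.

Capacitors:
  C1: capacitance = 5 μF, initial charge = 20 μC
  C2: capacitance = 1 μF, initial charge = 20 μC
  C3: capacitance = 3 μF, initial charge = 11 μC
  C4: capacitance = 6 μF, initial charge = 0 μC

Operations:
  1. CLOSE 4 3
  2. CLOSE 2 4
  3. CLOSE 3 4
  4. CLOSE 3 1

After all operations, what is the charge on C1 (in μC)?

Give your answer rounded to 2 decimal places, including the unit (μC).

Answer: 18.14 μC

Derivation:
Initial: C1(5μF, Q=20μC, V=4.00V), C2(1μF, Q=20μC, V=20.00V), C3(3μF, Q=11μC, V=3.67V), C4(6μF, Q=0μC, V=0.00V)
Op 1: CLOSE 4-3: Q_total=11.00, C_total=9.00, V=1.22; Q4=7.33, Q3=3.67; dissipated=13.444
Op 2: CLOSE 2-4: Q_total=27.33, C_total=7.00, V=3.90; Q2=3.90, Q4=23.43; dissipated=151.116
Op 3: CLOSE 3-4: Q_total=27.10, C_total=9.00, V=3.01; Q3=9.03, Q4=18.06; dissipated=7.196
Op 4: CLOSE 3-1: Q_total=29.03, C_total=8.00, V=3.63; Q3=10.89, Q1=18.14; dissipated=0.918
Final charges: Q1=18.14, Q2=3.90, Q3=10.89, Q4=18.06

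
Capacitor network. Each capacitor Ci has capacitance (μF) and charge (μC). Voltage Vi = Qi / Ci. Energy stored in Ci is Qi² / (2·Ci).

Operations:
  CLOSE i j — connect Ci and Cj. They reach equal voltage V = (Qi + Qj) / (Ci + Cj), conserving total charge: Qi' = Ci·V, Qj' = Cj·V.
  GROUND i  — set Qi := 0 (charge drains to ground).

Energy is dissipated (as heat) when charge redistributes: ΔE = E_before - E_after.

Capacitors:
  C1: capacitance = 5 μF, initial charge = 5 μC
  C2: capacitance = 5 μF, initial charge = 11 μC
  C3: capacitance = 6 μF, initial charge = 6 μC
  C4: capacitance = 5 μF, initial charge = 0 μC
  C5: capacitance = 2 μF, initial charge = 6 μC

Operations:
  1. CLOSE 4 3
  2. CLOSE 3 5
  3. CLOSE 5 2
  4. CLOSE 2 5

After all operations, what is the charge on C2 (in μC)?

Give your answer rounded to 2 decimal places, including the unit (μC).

Answer: 9.51 μC

Derivation:
Initial: C1(5μF, Q=5μC, V=1.00V), C2(5μF, Q=11μC, V=2.20V), C3(6μF, Q=6μC, V=1.00V), C4(5μF, Q=0μC, V=0.00V), C5(2μF, Q=6μC, V=3.00V)
Op 1: CLOSE 4-3: Q_total=6.00, C_total=11.00, V=0.55; Q4=2.73, Q3=3.27; dissipated=1.364
Op 2: CLOSE 3-5: Q_total=9.27, C_total=8.00, V=1.16; Q3=6.95, Q5=2.32; dissipated=4.519
Op 3: CLOSE 5-2: Q_total=13.32, C_total=7.00, V=1.90; Q5=3.81, Q2=9.51; dissipated=0.774
Op 4: CLOSE 2-5: Q_total=13.32, C_total=7.00, V=1.90; Q2=9.51, Q5=3.81; dissipated=0.000
Final charges: Q1=5.00, Q2=9.51, Q3=6.95, Q4=2.73, Q5=3.81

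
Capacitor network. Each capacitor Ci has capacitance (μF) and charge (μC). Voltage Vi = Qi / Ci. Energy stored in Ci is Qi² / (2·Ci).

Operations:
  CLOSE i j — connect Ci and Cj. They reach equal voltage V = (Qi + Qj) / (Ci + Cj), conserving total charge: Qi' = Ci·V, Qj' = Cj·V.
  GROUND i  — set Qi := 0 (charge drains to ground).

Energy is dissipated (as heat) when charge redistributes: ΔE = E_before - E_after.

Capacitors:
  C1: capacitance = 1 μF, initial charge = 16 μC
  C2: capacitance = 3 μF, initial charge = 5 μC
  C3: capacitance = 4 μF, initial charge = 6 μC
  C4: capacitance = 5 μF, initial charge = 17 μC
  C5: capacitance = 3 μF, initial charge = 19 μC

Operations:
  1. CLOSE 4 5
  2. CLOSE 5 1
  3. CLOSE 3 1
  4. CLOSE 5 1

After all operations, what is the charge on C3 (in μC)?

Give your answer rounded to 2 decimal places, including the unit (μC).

Initial: C1(1μF, Q=16μC, V=16.00V), C2(3μF, Q=5μC, V=1.67V), C3(4μF, Q=6μC, V=1.50V), C4(5μF, Q=17μC, V=3.40V), C5(3μF, Q=19μC, V=6.33V)
Op 1: CLOSE 4-5: Q_total=36.00, C_total=8.00, V=4.50; Q4=22.50, Q5=13.50; dissipated=8.067
Op 2: CLOSE 5-1: Q_total=29.50, C_total=4.00, V=7.38; Q5=22.12, Q1=7.38; dissipated=49.594
Op 3: CLOSE 3-1: Q_total=13.38, C_total=5.00, V=2.67; Q3=10.70, Q1=2.67; dissipated=13.806
Op 4: CLOSE 5-1: Q_total=24.80, C_total=4.00, V=6.20; Q5=18.60, Q1=6.20; dissipated=8.284
Final charges: Q1=6.20, Q2=5.00, Q3=10.70, Q4=22.50, Q5=18.60

Answer: 10.70 μC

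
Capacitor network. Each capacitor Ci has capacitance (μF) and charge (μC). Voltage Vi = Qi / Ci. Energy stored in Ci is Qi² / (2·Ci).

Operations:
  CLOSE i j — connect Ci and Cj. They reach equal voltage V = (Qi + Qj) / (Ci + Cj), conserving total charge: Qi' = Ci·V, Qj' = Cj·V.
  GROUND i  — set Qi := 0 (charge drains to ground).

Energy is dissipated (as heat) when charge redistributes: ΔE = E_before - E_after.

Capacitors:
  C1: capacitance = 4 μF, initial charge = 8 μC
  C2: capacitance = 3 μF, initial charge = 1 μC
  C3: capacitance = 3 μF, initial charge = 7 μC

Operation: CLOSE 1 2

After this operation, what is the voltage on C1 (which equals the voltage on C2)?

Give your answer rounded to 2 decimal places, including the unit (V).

Answer: 1.29 V

Derivation:
Initial: C1(4μF, Q=8μC, V=2.00V), C2(3μF, Q=1μC, V=0.33V), C3(3μF, Q=7μC, V=2.33V)
Op 1: CLOSE 1-2: Q_total=9.00, C_total=7.00, V=1.29; Q1=5.14, Q2=3.86; dissipated=2.381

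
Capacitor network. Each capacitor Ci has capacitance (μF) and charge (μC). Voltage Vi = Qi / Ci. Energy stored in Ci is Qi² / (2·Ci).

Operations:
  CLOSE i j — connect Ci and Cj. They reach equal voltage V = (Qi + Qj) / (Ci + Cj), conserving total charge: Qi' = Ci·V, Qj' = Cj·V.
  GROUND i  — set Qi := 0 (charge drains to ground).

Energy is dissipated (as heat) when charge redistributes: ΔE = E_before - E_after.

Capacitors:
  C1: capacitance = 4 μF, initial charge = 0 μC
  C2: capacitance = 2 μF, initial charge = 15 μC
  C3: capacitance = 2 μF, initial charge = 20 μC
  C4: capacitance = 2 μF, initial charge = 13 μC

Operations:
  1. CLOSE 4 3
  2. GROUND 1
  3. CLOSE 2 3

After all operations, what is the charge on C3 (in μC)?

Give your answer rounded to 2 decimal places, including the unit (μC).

Initial: C1(4μF, Q=0μC, V=0.00V), C2(2μF, Q=15μC, V=7.50V), C3(2μF, Q=20μC, V=10.00V), C4(2μF, Q=13μC, V=6.50V)
Op 1: CLOSE 4-3: Q_total=33.00, C_total=4.00, V=8.25; Q4=16.50, Q3=16.50; dissipated=6.125
Op 2: GROUND 1: Q1=0; energy lost=0.000
Op 3: CLOSE 2-3: Q_total=31.50, C_total=4.00, V=7.88; Q2=15.75, Q3=15.75; dissipated=0.281
Final charges: Q1=0.00, Q2=15.75, Q3=15.75, Q4=16.50

Answer: 15.75 μC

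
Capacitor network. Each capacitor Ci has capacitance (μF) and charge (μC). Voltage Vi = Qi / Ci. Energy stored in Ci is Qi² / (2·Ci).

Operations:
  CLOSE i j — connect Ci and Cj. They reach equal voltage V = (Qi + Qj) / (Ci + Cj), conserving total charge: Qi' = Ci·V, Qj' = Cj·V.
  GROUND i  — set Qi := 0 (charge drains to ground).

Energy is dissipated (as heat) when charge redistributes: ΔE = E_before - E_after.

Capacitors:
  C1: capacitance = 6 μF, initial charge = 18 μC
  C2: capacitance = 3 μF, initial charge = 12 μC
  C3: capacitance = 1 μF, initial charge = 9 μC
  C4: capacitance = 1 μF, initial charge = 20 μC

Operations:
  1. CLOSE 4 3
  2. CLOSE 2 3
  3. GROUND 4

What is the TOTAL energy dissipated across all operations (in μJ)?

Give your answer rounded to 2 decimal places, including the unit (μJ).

Answer: 176.72 μJ

Derivation:
Initial: C1(6μF, Q=18μC, V=3.00V), C2(3μF, Q=12μC, V=4.00V), C3(1μF, Q=9μC, V=9.00V), C4(1μF, Q=20μC, V=20.00V)
Op 1: CLOSE 4-3: Q_total=29.00, C_total=2.00, V=14.50; Q4=14.50, Q3=14.50; dissipated=30.250
Op 2: CLOSE 2-3: Q_total=26.50, C_total=4.00, V=6.62; Q2=19.88, Q3=6.62; dissipated=41.344
Op 3: GROUND 4: Q4=0; energy lost=105.125
Total dissipated: 176.719 μJ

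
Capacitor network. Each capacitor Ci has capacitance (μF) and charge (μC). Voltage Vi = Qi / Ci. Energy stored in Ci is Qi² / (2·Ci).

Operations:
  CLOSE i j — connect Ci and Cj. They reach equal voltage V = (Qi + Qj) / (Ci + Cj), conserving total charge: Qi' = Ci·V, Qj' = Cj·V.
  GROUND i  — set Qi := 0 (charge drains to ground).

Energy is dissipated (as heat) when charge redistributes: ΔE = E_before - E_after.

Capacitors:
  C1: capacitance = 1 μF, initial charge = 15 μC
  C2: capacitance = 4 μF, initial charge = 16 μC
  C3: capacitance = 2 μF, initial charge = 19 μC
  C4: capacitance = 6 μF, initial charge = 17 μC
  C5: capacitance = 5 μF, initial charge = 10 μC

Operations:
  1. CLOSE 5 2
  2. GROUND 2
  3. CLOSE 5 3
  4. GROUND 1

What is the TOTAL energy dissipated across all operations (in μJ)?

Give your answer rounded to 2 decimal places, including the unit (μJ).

Initial: C1(1μF, Q=15μC, V=15.00V), C2(4μF, Q=16μC, V=4.00V), C3(2μF, Q=19μC, V=9.50V), C4(6μF, Q=17μC, V=2.83V), C5(5μF, Q=10μC, V=2.00V)
Op 1: CLOSE 5-2: Q_total=26.00, C_total=9.00, V=2.89; Q5=14.44, Q2=11.56; dissipated=4.444
Op 2: GROUND 2: Q2=0; energy lost=16.691
Op 3: CLOSE 5-3: Q_total=33.44, C_total=7.00, V=4.78; Q5=23.89, Q3=9.56; dissipated=31.219
Op 4: GROUND 1: Q1=0; energy lost=112.500
Total dissipated: 164.855 μJ

Answer: 164.85 μJ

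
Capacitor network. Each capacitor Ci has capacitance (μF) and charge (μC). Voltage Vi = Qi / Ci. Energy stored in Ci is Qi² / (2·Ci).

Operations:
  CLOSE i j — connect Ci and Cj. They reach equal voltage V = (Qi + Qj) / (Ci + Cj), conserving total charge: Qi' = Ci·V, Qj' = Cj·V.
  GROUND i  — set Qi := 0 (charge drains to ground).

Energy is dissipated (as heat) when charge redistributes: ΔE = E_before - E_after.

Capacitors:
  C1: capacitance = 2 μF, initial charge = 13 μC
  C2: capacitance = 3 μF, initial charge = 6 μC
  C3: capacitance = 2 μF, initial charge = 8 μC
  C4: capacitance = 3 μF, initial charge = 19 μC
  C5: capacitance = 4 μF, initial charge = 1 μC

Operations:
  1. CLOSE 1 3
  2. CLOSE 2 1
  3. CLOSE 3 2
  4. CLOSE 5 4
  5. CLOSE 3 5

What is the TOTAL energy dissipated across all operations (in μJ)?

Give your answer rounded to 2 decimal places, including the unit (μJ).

Initial: C1(2μF, Q=13μC, V=6.50V), C2(3μF, Q=6μC, V=2.00V), C3(2μF, Q=8μC, V=4.00V), C4(3μF, Q=19μC, V=6.33V), C5(4μF, Q=1μC, V=0.25V)
Op 1: CLOSE 1-3: Q_total=21.00, C_total=4.00, V=5.25; Q1=10.50, Q3=10.50; dissipated=3.125
Op 2: CLOSE 2-1: Q_total=16.50, C_total=5.00, V=3.30; Q2=9.90, Q1=6.60; dissipated=6.338
Op 3: CLOSE 3-2: Q_total=20.40, C_total=5.00, V=4.08; Q3=8.16, Q2=12.24; dissipated=2.281
Op 4: CLOSE 5-4: Q_total=20.00, C_total=7.00, V=2.86; Q5=11.43, Q4=8.57; dissipated=31.720
Op 5: CLOSE 3-5: Q_total=19.59, C_total=6.00, V=3.26; Q3=6.53, Q5=13.06; dissipated=0.997
Total dissipated: 44.461 μJ

Answer: 44.46 μJ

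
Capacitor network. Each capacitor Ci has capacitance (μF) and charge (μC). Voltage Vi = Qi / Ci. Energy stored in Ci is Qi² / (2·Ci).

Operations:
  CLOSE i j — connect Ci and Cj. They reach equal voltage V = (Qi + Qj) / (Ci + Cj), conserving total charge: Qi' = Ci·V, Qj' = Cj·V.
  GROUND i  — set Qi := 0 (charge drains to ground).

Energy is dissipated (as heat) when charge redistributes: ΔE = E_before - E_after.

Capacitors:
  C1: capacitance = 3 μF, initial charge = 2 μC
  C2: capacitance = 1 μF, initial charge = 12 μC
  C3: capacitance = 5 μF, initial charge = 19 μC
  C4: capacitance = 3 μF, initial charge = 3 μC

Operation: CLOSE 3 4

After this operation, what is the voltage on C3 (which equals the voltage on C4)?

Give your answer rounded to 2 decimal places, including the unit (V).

Initial: C1(3μF, Q=2μC, V=0.67V), C2(1μF, Q=12μC, V=12.00V), C3(5μF, Q=19μC, V=3.80V), C4(3μF, Q=3μC, V=1.00V)
Op 1: CLOSE 3-4: Q_total=22.00, C_total=8.00, V=2.75; Q3=13.75, Q4=8.25; dissipated=7.350

Answer: 2.75 V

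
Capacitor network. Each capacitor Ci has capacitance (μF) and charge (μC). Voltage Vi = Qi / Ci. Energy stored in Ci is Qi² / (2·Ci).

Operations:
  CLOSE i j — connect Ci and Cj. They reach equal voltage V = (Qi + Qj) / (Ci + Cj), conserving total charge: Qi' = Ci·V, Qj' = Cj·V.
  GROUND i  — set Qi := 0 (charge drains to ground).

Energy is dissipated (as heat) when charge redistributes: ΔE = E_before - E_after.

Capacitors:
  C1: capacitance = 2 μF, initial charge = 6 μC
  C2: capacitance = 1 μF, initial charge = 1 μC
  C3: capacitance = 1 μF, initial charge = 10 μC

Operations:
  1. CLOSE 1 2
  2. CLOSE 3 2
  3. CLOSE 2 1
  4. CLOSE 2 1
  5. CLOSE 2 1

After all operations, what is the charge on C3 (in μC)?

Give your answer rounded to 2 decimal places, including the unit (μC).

Initial: C1(2μF, Q=6μC, V=3.00V), C2(1μF, Q=1μC, V=1.00V), C3(1μF, Q=10μC, V=10.00V)
Op 1: CLOSE 1-2: Q_total=7.00, C_total=3.00, V=2.33; Q1=4.67, Q2=2.33; dissipated=1.333
Op 2: CLOSE 3-2: Q_total=12.33, C_total=2.00, V=6.17; Q3=6.17, Q2=6.17; dissipated=14.694
Op 3: CLOSE 2-1: Q_total=10.83, C_total=3.00, V=3.61; Q2=3.61, Q1=7.22; dissipated=4.898
Op 4: CLOSE 2-1: Q_total=10.83, C_total=3.00, V=3.61; Q2=3.61, Q1=7.22; dissipated=0.000
Op 5: CLOSE 2-1: Q_total=10.83, C_total=3.00, V=3.61; Q2=3.61, Q1=7.22; dissipated=0.000
Final charges: Q1=7.22, Q2=3.61, Q3=6.17

Answer: 6.17 μC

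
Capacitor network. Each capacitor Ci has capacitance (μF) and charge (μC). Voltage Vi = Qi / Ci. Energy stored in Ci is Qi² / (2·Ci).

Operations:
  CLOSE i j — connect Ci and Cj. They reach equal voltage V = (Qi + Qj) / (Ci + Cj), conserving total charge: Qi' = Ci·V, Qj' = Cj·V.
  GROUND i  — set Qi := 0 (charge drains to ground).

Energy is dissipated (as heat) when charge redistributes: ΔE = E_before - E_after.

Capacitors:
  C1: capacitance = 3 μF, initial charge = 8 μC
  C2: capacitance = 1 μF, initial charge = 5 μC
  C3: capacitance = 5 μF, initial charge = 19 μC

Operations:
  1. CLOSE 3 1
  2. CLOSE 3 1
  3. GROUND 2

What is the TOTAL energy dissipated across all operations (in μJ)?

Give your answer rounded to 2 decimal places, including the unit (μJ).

Initial: C1(3μF, Q=8μC, V=2.67V), C2(1μF, Q=5μC, V=5.00V), C3(5μF, Q=19μC, V=3.80V)
Op 1: CLOSE 3-1: Q_total=27.00, C_total=8.00, V=3.38; Q3=16.88, Q1=10.12; dissipated=1.204
Op 2: CLOSE 3-1: Q_total=27.00, C_total=8.00, V=3.38; Q3=16.88, Q1=10.12; dissipated=0.000
Op 3: GROUND 2: Q2=0; energy lost=12.500
Total dissipated: 13.704 μJ

Answer: 13.70 μJ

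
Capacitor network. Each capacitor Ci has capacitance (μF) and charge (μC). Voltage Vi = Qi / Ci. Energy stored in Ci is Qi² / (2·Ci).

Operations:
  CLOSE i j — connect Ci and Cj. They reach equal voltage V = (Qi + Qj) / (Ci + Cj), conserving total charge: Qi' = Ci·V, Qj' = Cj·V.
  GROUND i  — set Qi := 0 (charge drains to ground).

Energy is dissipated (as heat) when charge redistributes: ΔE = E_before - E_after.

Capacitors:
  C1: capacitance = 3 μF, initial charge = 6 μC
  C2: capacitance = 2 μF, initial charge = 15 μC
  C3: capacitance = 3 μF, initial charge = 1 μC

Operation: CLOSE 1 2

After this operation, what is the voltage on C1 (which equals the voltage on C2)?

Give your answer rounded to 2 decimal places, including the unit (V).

Initial: C1(3μF, Q=6μC, V=2.00V), C2(2μF, Q=15μC, V=7.50V), C3(3μF, Q=1μC, V=0.33V)
Op 1: CLOSE 1-2: Q_total=21.00, C_total=5.00, V=4.20; Q1=12.60, Q2=8.40; dissipated=18.150

Answer: 4.20 V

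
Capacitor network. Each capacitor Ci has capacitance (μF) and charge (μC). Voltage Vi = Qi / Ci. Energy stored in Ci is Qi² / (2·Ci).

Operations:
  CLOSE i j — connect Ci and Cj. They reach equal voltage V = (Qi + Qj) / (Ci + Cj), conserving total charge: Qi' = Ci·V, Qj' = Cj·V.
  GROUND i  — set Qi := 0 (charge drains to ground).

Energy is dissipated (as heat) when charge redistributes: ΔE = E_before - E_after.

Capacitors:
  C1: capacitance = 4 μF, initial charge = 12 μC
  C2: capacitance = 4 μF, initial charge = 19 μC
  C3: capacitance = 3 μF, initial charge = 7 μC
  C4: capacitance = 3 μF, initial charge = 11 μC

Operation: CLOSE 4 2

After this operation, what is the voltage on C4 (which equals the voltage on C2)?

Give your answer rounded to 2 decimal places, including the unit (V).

Answer: 4.29 V

Derivation:
Initial: C1(4μF, Q=12μC, V=3.00V), C2(4μF, Q=19μC, V=4.75V), C3(3μF, Q=7μC, V=2.33V), C4(3μF, Q=11μC, V=3.67V)
Op 1: CLOSE 4-2: Q_total=30.00, C_total=7.00, V=4.29; Q4=12.86, Q2=17.14; dissipated=1.006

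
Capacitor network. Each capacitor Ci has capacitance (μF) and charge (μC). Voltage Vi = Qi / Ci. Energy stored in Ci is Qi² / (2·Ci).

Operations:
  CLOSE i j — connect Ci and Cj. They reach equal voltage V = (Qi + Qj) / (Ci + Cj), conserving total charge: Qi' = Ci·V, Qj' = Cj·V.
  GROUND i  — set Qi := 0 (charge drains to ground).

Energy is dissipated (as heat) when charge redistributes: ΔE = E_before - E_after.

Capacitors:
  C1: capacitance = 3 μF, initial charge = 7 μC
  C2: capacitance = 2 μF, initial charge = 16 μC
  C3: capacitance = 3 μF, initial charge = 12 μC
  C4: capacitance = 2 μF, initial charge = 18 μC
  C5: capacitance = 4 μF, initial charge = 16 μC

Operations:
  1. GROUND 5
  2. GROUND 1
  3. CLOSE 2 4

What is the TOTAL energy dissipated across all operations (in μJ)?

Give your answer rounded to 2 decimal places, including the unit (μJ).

Initial: C1(3μF, Q=7μC, V=2.33V), C2(2μF, Q=16μC, V=8.00V), C3(3μF, Q=12μC, V=4.00V), C4(2μF, Q=18μC, V=9.00V), C5(4μF, Q=16μC, V=4.00V)
Op 1: GROUND 5: Q5=0; energy lost=32.000
Op 2: GROUND 1: Q1=0; energy lost=8.167
Op 3: CLOSE 2-4: Q_total=34.00, C_total=4.00, V=8.50; Q2=17.00, Q4=17.00; dissipated=0.500
Total dissipated: 40.667 μJ

Answer: 40.67 μJ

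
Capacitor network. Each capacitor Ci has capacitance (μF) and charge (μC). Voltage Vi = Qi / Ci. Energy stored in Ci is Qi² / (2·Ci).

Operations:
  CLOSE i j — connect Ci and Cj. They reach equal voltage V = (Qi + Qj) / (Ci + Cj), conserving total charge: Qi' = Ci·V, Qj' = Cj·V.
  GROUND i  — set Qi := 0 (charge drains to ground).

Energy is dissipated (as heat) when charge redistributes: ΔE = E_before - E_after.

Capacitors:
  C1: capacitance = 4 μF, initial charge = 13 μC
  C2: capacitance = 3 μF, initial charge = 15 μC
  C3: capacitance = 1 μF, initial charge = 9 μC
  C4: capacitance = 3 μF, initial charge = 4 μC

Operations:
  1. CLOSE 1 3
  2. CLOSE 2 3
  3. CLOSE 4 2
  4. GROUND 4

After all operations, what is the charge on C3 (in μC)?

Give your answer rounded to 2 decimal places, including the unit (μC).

Answer: 4.85 μC

Derivation:
Initial: C1(4μF, Q=13μC, V=3.25V), C2(3μF, Q=15μC, V=5.00V), C3(1μF, Q=9μC, V=9.00V), C4(3μF, Q=4μC, V=1.33V)
Op 1: CLOSE 1-3: Q_total=22.00, C_total=5.00, V=4.40; Q1=17.60, Q3=4.40; dissipated=13.225
Op 2: CLOSE 2-3: Q_total=19.40, C_total=4.00, V=4.85; Q2=14.55, Q3=4.85; dissipated=0.135
Op 3: CLOSE 4-2: Q_total=18.55, C_total=6.00, V=3.09; Q4=9.28, Q2=9.28; dissipated=9.275
Op 4: GROUND 4: Q4=0; energy lost=14.338
Final charges: Q1=17.60, Q2=9.28, Q3=4.85, Q4=0.00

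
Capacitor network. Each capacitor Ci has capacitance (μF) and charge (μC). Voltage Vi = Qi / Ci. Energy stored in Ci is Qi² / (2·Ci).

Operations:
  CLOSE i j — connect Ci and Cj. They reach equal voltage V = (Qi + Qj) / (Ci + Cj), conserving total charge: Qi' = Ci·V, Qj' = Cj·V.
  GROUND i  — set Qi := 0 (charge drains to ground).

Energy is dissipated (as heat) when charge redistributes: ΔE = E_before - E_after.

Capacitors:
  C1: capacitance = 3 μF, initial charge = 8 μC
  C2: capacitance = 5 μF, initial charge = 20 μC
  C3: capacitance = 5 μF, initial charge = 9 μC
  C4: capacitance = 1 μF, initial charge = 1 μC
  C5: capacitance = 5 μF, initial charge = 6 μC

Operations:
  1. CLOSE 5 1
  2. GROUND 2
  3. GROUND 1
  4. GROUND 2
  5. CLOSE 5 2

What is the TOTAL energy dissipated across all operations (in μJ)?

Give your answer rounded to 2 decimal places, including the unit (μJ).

Initial: C1(3μF, Q=8μC, V=2.67V), C2(5μF, Q=20μC, V=4.00V), C3(5μF, Q=9μC, V=1.80V), C4(1μF, Q=1μC, V=1.00V), C5(5μF, Q=6μC, V=1.20V)
Op 1: CLOSE 5-1: Q_total=14.00, C_total=8.00, V=1.75; Q5=8.75, Q1=5.25; dissipated=2.017
Op 2: GROUND 2: Q2=0; energy lost=40.000
Op 3: GROUND 1: Q1=0; energy lost=4.594
Op 4: GROUND 2: Q2=0; energy lost=0.000
Op 5: CLOSE 5-2: Q_total=8.75, C_total=10.00, V=0.88; Q5=4.38, Q2=4.38; dissipated=3.828
Total dissipated: 50.439 μJ

Answer: 50.44 μJ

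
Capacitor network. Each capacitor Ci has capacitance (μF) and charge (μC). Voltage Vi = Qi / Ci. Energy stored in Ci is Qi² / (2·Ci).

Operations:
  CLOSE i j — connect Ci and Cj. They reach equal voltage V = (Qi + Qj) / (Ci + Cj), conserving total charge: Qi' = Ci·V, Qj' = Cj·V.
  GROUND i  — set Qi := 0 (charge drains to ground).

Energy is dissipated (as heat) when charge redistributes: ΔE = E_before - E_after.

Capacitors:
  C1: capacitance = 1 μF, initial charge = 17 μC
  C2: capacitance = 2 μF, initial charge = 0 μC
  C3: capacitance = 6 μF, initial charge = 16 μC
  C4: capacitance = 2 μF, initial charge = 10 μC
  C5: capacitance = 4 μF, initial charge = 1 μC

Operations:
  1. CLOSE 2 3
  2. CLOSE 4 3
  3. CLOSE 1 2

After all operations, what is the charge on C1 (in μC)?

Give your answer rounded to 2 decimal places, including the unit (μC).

Initial: C1(1μF, Q=17μC, V=17.00V), C2(2μF, Q=0μC, V=0.00V), C3(6μF, Q=16μC, V=2.67V), C4(2μF, Q=10μC, V=5.00V), C5(4μF, Q=1μC, V=0.25V)
Op 1: CLOSE 2-3: Q_total=16.00, C_total=8.00, V=2.00; Q2=4.00, Q3=12.00; dissipated=5.333
Op 2: CLOSE 4-3: Q_total=22.00, C_total=8.00, V=2.75; Q4=5.50, Q3=16.50; dissipated=6.750
Op 3: CLOSE 1-2: Q_total=21.00, C_total=3.00, V=7.00; Q1=7.00, Q2=14.00; dissipated=75.000
Final charges: Q1=7.00, Q2=14.00, Q3=16.50, Q4=5.50, Q5=1.00

Answer: 7.00 μC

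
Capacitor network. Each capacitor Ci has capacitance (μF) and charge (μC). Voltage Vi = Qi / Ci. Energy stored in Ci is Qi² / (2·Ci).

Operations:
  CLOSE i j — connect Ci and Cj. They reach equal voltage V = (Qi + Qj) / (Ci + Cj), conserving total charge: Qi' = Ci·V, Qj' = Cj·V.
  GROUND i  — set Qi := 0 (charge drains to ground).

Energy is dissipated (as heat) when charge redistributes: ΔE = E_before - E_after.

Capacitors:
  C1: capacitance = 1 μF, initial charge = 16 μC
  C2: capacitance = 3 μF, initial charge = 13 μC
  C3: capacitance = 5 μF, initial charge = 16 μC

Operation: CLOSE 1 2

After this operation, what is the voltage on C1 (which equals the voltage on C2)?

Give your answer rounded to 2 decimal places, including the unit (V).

Answer: 7.25 V

Derivation:
Initial: C1(1μF, Q=16μC, V=16.00V), C2(3μF, Q=13μC, V=4.33V), C3(5μF, Q=16μC, V=3.20V)
Op 1: CLOSE 1-2: Q_total=29.00, C_total=4.00, V=7.25; Q1=7.25, Q2=21.75; dissipated=51.042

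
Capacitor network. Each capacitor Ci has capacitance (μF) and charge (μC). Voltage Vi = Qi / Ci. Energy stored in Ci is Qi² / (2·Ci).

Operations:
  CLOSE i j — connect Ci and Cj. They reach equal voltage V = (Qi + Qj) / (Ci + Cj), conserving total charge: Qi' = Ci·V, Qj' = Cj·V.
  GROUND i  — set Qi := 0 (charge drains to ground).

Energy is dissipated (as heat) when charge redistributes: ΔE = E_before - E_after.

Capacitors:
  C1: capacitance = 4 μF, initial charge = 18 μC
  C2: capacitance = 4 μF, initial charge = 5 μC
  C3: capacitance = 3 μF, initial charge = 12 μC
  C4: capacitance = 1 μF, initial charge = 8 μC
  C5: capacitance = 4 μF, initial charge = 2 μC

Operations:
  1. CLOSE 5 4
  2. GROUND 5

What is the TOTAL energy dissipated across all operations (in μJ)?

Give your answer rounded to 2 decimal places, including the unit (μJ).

Answer: 30.50 μJ

Derivation:
Initial: C1(4μF, Q=18μC, V=4.50V), C2(4μF, Q=5μC, V=1.25V), C3(3μF, Q=12μC, V=4.00V), C4(1μF, Q=8μC, V=8.00V), C5(4μF, Q=2μC, V=0.50V)
Op 1: CLOSE 5-4: Q_total=10.00, C_total=5.00, V=2.00; Q5=8.00, Q4=2.00; dissipated=22.500
Op 2: GROUND 5: Q5=0; energy lost=8.000
Total dissipated: 30.500 μJ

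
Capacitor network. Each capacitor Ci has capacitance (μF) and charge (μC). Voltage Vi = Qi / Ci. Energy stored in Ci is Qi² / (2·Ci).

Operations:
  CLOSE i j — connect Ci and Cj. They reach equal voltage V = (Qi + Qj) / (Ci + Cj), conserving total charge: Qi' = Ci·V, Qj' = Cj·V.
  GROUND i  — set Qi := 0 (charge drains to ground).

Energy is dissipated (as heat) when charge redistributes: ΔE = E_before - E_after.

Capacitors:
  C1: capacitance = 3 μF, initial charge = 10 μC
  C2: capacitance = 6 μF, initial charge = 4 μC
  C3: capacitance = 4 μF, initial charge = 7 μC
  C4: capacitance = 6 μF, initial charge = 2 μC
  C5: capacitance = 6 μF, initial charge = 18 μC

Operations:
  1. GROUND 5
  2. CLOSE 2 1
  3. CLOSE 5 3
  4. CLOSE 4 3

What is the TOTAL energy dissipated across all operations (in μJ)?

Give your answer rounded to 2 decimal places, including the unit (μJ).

Answer: 37.95 μJ

Derivation:
Initial: C1(3μF, Q=10μC, V=3.33V), C2(6μF, Q=4μC, V=0.67V), C3(4μF, Q=7μC, V=1.75V), C4(6μF, Q=2μC, V=0.33V), C5(6μF, Q=18μC, V=3.00V)
Op 1: GROUND 5: Q5=0; energy lost=27.000
Op 2: CLOSE 2-1: Q_total=14.00, C_total=9.00, V=1.56; Q2=9.33, Q1=4.67; dissipated=7.111
Op 3: CLOSE 5-3: Q_total=7.00, C_total=10.00, V=0.70; Q5=4.20, Q3=2.80; dissipated=3.675
Op 4: CLOSE 4-3: Q_total=4.80, C_total=10.00, V=0.48; Q4=2.88, Q3=1.92; dissipated=0.161
Total dissipated: 37.947 μJ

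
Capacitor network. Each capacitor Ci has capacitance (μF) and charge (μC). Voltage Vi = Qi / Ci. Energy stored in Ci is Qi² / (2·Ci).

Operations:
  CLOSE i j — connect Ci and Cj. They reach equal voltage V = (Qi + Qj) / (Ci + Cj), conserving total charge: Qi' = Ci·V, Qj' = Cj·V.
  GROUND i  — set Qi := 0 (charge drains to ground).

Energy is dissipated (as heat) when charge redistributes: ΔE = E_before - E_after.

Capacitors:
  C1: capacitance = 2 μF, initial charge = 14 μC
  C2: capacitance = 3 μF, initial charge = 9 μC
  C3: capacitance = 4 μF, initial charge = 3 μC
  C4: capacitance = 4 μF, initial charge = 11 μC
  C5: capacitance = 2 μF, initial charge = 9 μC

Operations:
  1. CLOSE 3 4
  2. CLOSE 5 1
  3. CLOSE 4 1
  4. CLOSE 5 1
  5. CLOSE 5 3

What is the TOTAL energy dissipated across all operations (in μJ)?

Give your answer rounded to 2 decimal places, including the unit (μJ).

Initial: C1(2μF, Q=14μC, V=7.00V), C2(3μF, Q=9μC, V=3.00V), C3(4μF, Q=3μC, V=0.75V), C4(4μF, Q=11μC, V=2.75V), C5(2μF, Q=9μC, V=4.50V)
Op 1: CLOSE 3-4: Q_total=14.00, C_total=8.00, V=1.75; Q3=7.00, Q4=7.00; dissipated=4.000
Op 2: CLOSE 5-1: Q_total=23.00, C_total=4.00, V=5.75; Q5=11.50, Q1=11.50; dissipated=3.125
Op 3: CLOSE 4-1: Q_total=18.50, C_total=6.00, V=3.08; Q4=12.33, Q1=6.17; dissipated=10.667
Op 4: CLOSE 5-1: Q_total=17.67, C_total=4.00, V=4.42; Q5=8.83, Q1=8.83; dissipated=3.556
Op 5: CLOSE 5-3: Q_total=15.83, C_total=6.00, V=2.64; Q5=5.28, Q3=10.56; dissipated=4.741
Total dissipated: 26.088 μJ

Answer: 26.09 μJ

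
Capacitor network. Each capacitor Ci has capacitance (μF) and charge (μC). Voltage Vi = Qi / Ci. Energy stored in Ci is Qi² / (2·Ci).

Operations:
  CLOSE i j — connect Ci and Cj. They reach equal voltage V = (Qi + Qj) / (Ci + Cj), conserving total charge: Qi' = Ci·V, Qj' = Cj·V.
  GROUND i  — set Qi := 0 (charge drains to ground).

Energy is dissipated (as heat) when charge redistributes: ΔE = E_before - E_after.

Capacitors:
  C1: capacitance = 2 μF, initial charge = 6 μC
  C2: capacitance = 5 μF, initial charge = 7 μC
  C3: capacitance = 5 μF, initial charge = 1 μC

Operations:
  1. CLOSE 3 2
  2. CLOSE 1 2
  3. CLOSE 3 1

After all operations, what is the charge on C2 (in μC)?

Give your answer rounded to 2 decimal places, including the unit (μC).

Answer: 7.14 μC

Derivation:
Initial: C1(2μF, Q=6μC, V=3.00V), C2(5μF, Q=7μC, V=1.40V), C3(5μF, Q=1μC, V=0.20V)
Op 1: CLOSE 3-2: Q_total=8.00, C_total=10.00, V=0.80; Q3=4.00, Q2=4.00; dissipated=1.800
Op 2: CLOSE 1-2: Q_total=10.00, C_total=7.00, V=1.43; Q1=2.86, Q2=7.14; dissipated=3.457
Op 3: CLOSE 3-1: Q_total=6.86, C_total=7.00, V=0.98; Q3=4.90, Q1=1.96; dissipated=0.282
Final charges: Q1=1.96, Q2=7.14, Q3=4.90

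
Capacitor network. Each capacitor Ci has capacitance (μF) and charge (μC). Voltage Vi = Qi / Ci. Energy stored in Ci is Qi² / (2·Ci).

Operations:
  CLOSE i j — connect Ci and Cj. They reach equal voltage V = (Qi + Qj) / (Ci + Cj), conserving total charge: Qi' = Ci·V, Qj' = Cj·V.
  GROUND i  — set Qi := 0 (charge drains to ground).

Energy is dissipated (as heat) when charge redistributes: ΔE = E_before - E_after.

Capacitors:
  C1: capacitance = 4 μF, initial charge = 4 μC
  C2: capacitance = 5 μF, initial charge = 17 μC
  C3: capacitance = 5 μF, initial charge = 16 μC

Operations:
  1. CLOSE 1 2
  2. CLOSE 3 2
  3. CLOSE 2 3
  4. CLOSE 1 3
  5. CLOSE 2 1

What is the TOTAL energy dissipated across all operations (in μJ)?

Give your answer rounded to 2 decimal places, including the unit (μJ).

Answer: 7.59 μJ

Derivation:
Initial: C1(4μF, Q=4μC, V=1.00V), C2(5μF, Q=17μC, V=3.40V), C3(5μF, Q=16μC, V=3.20V)
Op 1: CLOSE 1-2: Q_total=21.00, C_total=9.00, V=2.33; Q1=9.33, Q2=11.67; dissipated=6.400
Op 2: CLOSE 3-2: Q_total=27.67, C_total=10.00, V=2.77; Q3=13.83, Q2=13.83; dissipated=0.939
Op 3: CLOSE 2-3: Q_total=27.67, C_total=10.00, V=2.77; Q2=13.83, Q3=13.83; dissipated=0.000
Op 4: CLOSE 1-3: Q_total=23.17, C_total=9.00, V=2.57; Q1=10.30, Q3=12.87; dissipated=0.209
Op 5: CLOSE 2-1: Q_total=24.13, C_total=9.00, V=2.68; Q2=13.41, Q1=10.72; dissipated=0.041
Total dissipated: 7.589 μJ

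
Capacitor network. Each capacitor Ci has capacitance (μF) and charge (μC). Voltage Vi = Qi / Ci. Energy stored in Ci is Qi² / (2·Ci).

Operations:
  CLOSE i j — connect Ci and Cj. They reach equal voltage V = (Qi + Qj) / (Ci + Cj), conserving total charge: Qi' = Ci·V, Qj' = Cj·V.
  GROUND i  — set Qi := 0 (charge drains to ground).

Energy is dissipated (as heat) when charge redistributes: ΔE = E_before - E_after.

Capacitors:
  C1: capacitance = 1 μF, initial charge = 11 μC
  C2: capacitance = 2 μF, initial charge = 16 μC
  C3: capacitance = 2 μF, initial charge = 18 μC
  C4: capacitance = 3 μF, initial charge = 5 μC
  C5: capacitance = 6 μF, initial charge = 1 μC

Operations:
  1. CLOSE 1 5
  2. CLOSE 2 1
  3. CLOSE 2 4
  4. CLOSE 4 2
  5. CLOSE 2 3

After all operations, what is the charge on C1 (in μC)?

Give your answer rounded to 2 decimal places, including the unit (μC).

Initial: C1(1μF, Q=11μC, V=11.00V), C2(2μF, Q=16μC, V=8.00V), C3(2μF, Q=18μC, V=9.00V), C4(3μF, Q=5μC, V=1.67V), C5(6μF, Q=1μC, V=0.17V)
Op 1: CLOSE 1-5: Q_total=12.00, C_total=7.00, V=1.71; Q1=1.71, Q5=10.29; dissipated=50.298
Op 2: CLOSE 2-1: Q_total=17.71, C_total=3.00, V=5.90; Q2=11.81, Q1=5.90; dissipated=13.170
Op 3: CLOSE 2-4: Q_total=16.81, C_total=5.00, V=3.36; Q2=6.72, Q4=10.09; dissipated=10.777
Op 4: CLOSE 4-2: Q_total=16.81, C_total=5.00, V=3.36; Q4=10.09, Q2=6.72; dissipated=0.000
Op 5: CLOSE 2-3: Q_total=24.72, C_total=4.00, V=6.18; Q2=12.36, Q3=12.36; dissipated=15.894
Final charges: Q1=5.90, Q2=12.36, Q3=12.36, Q4=10.09, Q5=10.29

Answer: 5.90 μC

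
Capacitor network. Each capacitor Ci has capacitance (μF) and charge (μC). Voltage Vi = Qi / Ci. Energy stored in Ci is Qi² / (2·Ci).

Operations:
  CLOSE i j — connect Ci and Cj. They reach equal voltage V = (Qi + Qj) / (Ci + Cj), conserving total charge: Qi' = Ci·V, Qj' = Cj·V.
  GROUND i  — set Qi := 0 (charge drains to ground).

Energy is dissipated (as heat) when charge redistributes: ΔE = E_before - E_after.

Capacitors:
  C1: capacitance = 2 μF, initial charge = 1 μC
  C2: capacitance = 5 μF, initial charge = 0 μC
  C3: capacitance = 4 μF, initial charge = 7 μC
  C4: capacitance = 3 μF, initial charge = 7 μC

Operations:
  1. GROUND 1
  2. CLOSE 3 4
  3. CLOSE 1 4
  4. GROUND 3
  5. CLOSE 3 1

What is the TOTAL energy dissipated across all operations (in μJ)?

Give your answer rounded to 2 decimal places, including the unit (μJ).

Initial: C1(2μF, Q=1μC, V=0.50V), C2(5μF, Q=0μC, V=0.00V), C3(4μF, Q=7μC, V=1.75V), C4(3μF, Q=7μC, V=2.33V)
Op 1: GROUND 1: Q1=0; energy lost=0.250
Op 2: CLOSE 3-4: Q_total=14.00, C_total=7.00, V=2.00; Q3=8.00, Q4=6.00; dissipated=0.292
Op 3: CLOSE 1-4: Q_total=6.00, C_total=5.00, V=1.20; Q1=2.40, Q4=3.60; dissipated=2.400
Op 4: GROUND 3: Q3=0; energy lost=8.000
Op 5: CLOSE 3-1: Q_total=2.40, C_total=6.00, V=0.40; Q3=1.60, Q1=0.80; dissipated=0.960
Total dissipated: 11.902 μJ

Answer: 11.90 μJ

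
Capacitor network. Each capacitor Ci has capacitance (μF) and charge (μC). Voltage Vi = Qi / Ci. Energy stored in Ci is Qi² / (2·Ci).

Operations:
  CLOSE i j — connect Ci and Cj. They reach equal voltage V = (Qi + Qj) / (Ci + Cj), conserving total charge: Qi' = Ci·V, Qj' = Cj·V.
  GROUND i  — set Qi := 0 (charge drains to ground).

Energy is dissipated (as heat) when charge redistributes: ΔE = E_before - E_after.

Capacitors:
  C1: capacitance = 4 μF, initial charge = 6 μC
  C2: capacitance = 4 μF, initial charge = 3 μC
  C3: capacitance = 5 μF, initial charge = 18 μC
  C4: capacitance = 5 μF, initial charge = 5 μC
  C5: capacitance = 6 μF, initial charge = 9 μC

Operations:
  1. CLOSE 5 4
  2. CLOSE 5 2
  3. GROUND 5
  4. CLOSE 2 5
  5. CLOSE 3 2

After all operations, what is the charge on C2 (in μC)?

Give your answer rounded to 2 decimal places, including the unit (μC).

Answer: 8.76 μC

Derivation:
Initial: C1(4μF, Q=6μC, V=1.50V), C2(4μF, Q=3μC, V=0.75V), C3(5μF, Q=18μC, V=3.60V), C4(5μF, Q=5μC, V=1.00V), C5(6μF, Q=9μC, V=1.50V)
Op 1: CLOSE 5-4: Q_total=14.00, C_total=11.00, V=1.27; Q5=7.64, Q4=6.36; dissipated=0.341
Op 2: CLOSE 5-2: Q_total=10.64, C_total=10.00, V=1.06; Q5=6.38, Q2=4.25; dissipated=0.328
Op 3: GROUND 5: Q5=0; energy lost=3.394
Op 4: CLOSE 2-5: Q_total=4.25, C_total=10.00, V=0.43; Q2=1.70, Q5=2.55; dissipated=1.358
Op 5: CLOSE 3-2: Q_total=19.70, C_total=9.00, V=2.19; Q3=10.95, Q2=8.76; dissipated=11.197
Final charges: Q1=6.00, Q2=8.76, Q3=10.95, Q4=6.36, Q5=2.55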